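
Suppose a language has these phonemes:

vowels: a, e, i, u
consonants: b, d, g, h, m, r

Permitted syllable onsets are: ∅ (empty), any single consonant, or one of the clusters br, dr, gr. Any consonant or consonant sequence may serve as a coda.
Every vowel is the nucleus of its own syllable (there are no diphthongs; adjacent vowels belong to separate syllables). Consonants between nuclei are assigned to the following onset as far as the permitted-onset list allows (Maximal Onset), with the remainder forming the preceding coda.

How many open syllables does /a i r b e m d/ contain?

Nuclei (vowels): a, i, e → 3 syllables.
Between /a/ (V1) and /i/ (V2): nothing intervenes; syllable break is V.V.
Between /i/ (V2) and /e/ (V3): /rb/ — longest licit onset from the right is /b/, leaving /r/ as coda.
Putting it together: a.ir.bemd.
Classifying each syllable: /a/ (open), /ir/ (closed), /bemd/ (closed).
Open syllables: 1.

1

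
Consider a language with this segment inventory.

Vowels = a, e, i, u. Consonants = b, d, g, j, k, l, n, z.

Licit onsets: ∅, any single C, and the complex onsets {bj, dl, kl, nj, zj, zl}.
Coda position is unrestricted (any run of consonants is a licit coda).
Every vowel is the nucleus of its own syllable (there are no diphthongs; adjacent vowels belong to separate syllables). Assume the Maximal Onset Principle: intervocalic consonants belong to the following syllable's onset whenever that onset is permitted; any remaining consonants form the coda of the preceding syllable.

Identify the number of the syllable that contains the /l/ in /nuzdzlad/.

Vowels present: u, a; each is a nucleus, giving 2 syllables.
Between /u/ (V1) and /a/ (V2): /zdzl/ splits as /zd/ + /zl/ (/zl/ is the longest suffix that is a licit onset).
So the parse is nuzd.zlad.
The /l/ is in the onset of syllable 2 (/zlad/).

2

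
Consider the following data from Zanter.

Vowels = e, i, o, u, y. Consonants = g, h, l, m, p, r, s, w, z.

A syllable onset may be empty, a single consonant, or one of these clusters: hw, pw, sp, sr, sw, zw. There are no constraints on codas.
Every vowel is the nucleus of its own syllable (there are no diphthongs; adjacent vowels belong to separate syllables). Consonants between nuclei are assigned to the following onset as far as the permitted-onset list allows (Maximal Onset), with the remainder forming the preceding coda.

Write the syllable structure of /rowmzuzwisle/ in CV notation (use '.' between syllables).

The vowels are o, u, i, e — 4 nuclei, so 4 syllables.
Between /o/ (V1) and /u/ (V2): /wmz/; trying suffixes from longest down, /z/ is the first permitted one, so coda /wm/ | onset /z/.
Between /u/ (V2) and /i/ (V3): /zw/ is a licit onset in full, so it all attaches to the next syllable.
Between /i/ (V3) and /e/ (V4): cluster /sl/ — the longest permitted-onset suffix is /l/; onset = /l/, preceding coda = /s/.
Result: rowm.zu.zwis.le.
Mapping each syllable to C/V: /rowm/ → CVCC, /zu/ → CV, /zwis/ → CCVC, /le/ → CV.

CVCC.CV.CCVC.CV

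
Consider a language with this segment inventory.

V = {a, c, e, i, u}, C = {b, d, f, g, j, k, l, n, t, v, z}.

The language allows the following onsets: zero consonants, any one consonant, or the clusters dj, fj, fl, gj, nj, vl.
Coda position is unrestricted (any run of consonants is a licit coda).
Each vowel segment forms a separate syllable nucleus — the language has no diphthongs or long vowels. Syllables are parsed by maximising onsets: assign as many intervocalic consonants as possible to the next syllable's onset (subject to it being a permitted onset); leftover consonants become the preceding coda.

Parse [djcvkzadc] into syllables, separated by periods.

djcvk.za.dc

The vowels are c, a, c — 3 nuclei, so 3 syllables.
σ1/σ2 boundary: /vkz/ — longest licit onset from the right is /z/, leaving /vk/ as coda.
σ2/σ3 boundary: /d/ → onset of the next syllable (single consonants are always licit onsets).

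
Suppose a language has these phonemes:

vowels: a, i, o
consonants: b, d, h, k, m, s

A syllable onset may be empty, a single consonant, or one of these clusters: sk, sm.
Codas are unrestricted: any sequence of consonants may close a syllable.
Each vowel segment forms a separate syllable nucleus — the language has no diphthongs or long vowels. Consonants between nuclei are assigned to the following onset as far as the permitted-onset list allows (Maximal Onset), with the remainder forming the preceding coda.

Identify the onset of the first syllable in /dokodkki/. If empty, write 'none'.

d

Nuclei (vowels): o, o, i → 3 syllables.
σ1/σ2 boundary: /k/ is a single consonant, so it becomes the next onset.
σ2/σ3 boundary: /dkk/; trying suffixes from longest down, /k/ is the first permitted one, so coda /dk/ | onset /k/.
So the parse is do.kodk.ki.
Syllable 1 is /do/: onset /d/, nucleus /o/, coda ∅.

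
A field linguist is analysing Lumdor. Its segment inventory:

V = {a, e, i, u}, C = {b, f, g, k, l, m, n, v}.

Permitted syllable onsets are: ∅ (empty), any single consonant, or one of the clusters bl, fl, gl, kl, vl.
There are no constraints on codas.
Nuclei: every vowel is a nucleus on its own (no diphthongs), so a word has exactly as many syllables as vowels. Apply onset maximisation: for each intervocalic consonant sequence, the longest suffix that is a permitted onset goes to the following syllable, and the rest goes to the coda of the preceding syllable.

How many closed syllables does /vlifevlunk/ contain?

1

The vowels are i, e, u — 3 nuclei, so 3 syllables.
V1 /i/ – V2 /e/: just /f/ — single C goes to the following onset.
V2 /e/ – V3 /u/: /vl/ is a licit onset in full, so it all attaches to the next syllable.
So the parse is vli.fe.vlunk.
Classifying each syllable: /vli/ (open), /fe/ (open), /vlunk/ (closed).
Closed syllables: 1.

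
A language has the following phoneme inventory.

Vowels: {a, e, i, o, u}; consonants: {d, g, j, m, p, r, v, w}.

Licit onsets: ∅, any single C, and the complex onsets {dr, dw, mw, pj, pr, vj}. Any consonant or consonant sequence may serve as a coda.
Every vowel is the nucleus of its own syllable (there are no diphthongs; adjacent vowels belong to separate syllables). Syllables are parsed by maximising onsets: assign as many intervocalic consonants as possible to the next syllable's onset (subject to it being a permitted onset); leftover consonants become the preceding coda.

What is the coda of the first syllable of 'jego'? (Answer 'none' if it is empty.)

Nuclei (vowels): e, o → 2 syllables.
σ1/σ2 boundary: /g/ → onset of the next syllable (single consonants are always licit onsets).
Syllabification: je.go.
Syllable 1 is /je/: onset /j/, nucleus /e/, coda ∅.

none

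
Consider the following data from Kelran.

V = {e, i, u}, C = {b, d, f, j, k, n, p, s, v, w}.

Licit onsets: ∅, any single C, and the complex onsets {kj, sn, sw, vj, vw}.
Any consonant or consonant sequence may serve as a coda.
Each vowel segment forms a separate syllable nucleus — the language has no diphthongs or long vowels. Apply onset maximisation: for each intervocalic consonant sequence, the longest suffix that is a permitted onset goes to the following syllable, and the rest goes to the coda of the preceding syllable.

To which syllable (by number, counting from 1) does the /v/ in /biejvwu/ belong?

3

Nuclei (vowels): i, e, u → 3 syllables.
Between /i/ (V1) and /e/ (V2): no consonants, so the boundary falls immediately after /i/.
Between /e/ (V2) and /u/ (V3): cluster /jvw/ — the longest permitted-onset suffix is /vw/; onset = /vw/, preceding coda = /j/.
Syllabification: bi.ej.vwu.
The /v/ is in the onset of syllable 3 (/vwu/).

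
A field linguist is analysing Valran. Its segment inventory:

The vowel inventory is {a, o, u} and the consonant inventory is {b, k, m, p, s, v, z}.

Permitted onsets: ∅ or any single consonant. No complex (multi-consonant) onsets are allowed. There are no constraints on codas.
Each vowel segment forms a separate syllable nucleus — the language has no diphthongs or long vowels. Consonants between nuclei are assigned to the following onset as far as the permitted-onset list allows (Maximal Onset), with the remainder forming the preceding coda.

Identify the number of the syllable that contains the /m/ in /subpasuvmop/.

Nuclei (vowels): u, a, u, o → 4 syllables.
Between /u/ (V1) and /a/ (V2): cluster /bp/ — the longest permitted-onset suffix is /p/; onset = /p/, preceding coda = /b/.
Between /a/ (V2) and /u/ (V3): /s/ is a single consonant, so it becomes the next onset.
Between /u/ (V3) and /o/ (V4): /vm/ splits as /v/ + /m/ (/m/ is the longest suffix that is a licit onset).
Result: sub.pa.suv.mop.
The /m/ is in the onset of syllable 4 (/mop/).

4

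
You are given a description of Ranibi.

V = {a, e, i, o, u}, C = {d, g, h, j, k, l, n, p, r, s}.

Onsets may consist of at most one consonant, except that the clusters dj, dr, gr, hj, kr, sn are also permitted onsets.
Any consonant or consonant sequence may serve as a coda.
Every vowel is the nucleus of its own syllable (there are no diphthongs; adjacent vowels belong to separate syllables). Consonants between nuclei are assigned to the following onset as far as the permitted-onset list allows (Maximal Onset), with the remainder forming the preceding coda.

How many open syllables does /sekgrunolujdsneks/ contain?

The vowels are e, u, o, u, e — 5 nuclei, so 5 syllables.
Between /e/ (V1) and /u/ (V2): /kgr/ splits as /k/ + /gr/ (/gr/ is the longest suffix that is a licit onset).
Between /u/ (V2) and /o/ (V3): just /n/ — single C goes to the following onset.
Between /o/ (V3) and /u/ (V4): just /l/ — single C goes to the following onset.
Between /u/ (V4) and /e/ (V5): /jdsn/; trying suffixes from longest down, /sn/ is the first permitted one, so coda /jd/ | onset /sn/.
Putting it together: sek.gru.no.lujd.sneks.
Classifying each syllable: /sek/ (closed), /gru/ (open), /no/ (open), /lujd/ (closed), /sneks/ (closed).
Open syllables: 2.

2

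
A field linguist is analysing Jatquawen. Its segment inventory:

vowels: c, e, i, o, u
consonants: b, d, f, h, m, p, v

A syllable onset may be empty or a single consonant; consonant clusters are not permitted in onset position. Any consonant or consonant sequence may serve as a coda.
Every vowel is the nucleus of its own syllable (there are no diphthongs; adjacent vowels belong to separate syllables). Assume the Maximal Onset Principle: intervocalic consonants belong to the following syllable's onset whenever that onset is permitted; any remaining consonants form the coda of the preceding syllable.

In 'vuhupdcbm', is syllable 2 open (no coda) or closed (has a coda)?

The vowels are u, u, c — 3 nuclei, so 3 syllables.
Between /u/ (V1) and /u/ (V2): /h/ → onset of the next syllable (single consonants are always licit onsets).
Between /u/ (V2) and /c/ (V3): /pd/; trying suffixes from longest down, /d/ is the first permitted one, so coda /p/ | onset /d/.
So the parse is vu.hup.dcbm.
Syllable 2 is /hup/ with coda /p/, so it is closed.

closed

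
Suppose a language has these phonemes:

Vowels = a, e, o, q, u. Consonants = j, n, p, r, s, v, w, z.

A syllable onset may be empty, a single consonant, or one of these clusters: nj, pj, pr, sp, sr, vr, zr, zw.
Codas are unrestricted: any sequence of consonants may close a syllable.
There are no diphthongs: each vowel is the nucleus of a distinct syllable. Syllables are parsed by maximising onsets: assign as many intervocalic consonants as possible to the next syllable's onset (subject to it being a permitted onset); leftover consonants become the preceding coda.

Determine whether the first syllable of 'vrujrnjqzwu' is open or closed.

Nuclei (vowels): u, q, u → 3 syllables.
σ1/σ2 boundary: /jrnj/ splits as /jr/ + /nj/ (/nj/ is the longest suffix that is a licit onset).
σ2/σ3 boundary: /zw/ — entire cluster is a permitted onset → onset /zw/, coda ∅.
Syllabification: vrujr.njq.zwu.
Syllable 1 is /vrujr/ with coda /jr/, so it is closed.

closed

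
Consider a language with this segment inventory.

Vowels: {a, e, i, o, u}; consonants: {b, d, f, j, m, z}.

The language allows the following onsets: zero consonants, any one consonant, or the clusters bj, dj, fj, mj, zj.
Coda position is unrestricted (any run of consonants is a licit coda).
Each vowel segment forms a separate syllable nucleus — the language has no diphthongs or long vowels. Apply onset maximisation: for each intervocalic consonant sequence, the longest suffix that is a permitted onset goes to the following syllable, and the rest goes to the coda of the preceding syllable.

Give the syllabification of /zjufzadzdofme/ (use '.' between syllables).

The vowels are u, a, o, e — 4 nuclei, so 4 syllables.
V1 /u/ – V2 /a/: cluster /fz/ — the longest permitted-onset suffix is /z/; onset = /z/, preceding coda = /f/.
V2 /a/ – V3 /o/: /dzd/; trying suffixes from longest down, /d/ is the first permitted one, so coda /dz/ | onset /d/.
V3 /o/ – V4 /e/: cluster /fm/ — the longest permitted-onset suffix is /m/; onset = /m/, preceding coda = /f/.

zjuf.zadz.dof.me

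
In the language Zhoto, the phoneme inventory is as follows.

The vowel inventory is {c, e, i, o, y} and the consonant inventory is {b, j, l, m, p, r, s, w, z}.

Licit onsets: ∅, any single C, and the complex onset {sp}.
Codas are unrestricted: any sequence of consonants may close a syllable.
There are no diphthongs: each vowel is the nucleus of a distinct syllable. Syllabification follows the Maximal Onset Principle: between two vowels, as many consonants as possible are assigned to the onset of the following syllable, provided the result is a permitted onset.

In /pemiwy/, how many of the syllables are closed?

The vowels are e, i, y — 3 nuclei, so 3 syllables.
σ1/σ2 boundary: /m/ → onset of the next syllable (single consonants are always licit onsets).
σ2/σ3 boundary: /w/ is a single consonant, so it becomes the next onset.
Result: pe.mi.wy.
Classifying each syllable: /pe/ (open), /mi/ (open), /wy/ (open).
Closed syllables: 0.

0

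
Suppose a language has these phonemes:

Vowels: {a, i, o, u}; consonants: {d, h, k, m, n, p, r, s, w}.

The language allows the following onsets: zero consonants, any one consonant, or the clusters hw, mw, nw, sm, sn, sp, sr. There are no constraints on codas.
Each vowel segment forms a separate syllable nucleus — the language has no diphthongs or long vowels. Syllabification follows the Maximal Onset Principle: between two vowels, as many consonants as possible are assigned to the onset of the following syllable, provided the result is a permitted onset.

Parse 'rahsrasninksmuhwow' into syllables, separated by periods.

Vowels present: a, a, i, u, o; each is a nucleus, giving 5 syllables.
/a…a/ gap (V1→V2): /hsr/; trying suffixes from longest down, /sr/ is the first permitted one, so coda /h/ | onset /sr/.
/a…i/ gap (V2→V3): cluster /sn/ — /sn/ is itself a permitted onset, so the whole cluster goes right; preceding coda = ∅.
/i…u/ gap (V3→V4): /nksm/; trying suffixes from longest down, /sm/ is the first permitted one, so coda /nk/ | onset /sm/.
/u…o/ gap (V4→V5): cluster /hw/ — /hw/ is itself a permitted onset, so the whole cluster goes right; preceding coda = ∅.

rah.sra.snink.smu.hwow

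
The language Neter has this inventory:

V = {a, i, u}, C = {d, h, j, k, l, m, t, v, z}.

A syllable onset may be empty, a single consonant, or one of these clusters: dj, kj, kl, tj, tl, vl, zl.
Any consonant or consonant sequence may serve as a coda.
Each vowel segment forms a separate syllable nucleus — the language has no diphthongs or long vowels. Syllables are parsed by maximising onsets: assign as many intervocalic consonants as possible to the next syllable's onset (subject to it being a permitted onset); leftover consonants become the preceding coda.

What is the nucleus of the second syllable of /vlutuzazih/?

The vowels are u, u, a, i — 4 nuclei, so 4 syllables.
The second nucleus (vowel 2 from the left) is /u/.

u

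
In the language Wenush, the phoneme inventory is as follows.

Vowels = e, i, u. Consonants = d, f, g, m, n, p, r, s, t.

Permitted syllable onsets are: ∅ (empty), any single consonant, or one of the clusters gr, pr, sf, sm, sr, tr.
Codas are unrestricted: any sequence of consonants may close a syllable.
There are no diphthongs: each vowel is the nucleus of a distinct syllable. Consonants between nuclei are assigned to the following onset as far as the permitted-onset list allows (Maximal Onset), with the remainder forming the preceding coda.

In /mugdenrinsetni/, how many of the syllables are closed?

4

The vowels are u, e, i, e, i — 5 nuclei, so 5 syllables.
V1 /u/ – V2 /e/: /gd/ splits as /g/ + /d/ (/d/ is the longest suffix that is a licit onset).
V2 /e/ – V3 /i/: /nr/ — longest licit onset from the right is /r/, leaving /n/ as coda.
V3 /i/ – V4 /e/: /ns/; trying suffixes from longest down, /s/ is the first permitted one, so coda /n/ | onset /s/.
V4 /e/ – V5 /i/: /tn/; trying suffixes from longest down, /n/ is the first permitted one, so coda /t/ | onset /n/.
Result: mug.den.rin.set.ni.
Classifying each syllable: /mug/ (closed), /den/ (closed), /rin/ (closed), /set/ (closed), /ni/ (open).
Closed syllables: 4.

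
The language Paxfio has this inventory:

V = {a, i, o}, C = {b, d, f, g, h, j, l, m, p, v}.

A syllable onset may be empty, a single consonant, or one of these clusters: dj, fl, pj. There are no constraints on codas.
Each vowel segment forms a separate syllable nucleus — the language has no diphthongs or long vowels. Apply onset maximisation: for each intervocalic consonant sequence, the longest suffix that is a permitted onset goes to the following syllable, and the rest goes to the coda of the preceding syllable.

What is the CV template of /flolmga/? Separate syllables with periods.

CCVCC.CV

Nuclei (vowels): o, a → 2 syllables.
V1 /o/ – V2 /a/: /lmg/ — longest licit onset from the right is /g/, leaving /lm/ as coda.
Result: flolm.ga.
Mapping each syllable to C/V: /flolm/ → CCVCC, /ga/ → CV.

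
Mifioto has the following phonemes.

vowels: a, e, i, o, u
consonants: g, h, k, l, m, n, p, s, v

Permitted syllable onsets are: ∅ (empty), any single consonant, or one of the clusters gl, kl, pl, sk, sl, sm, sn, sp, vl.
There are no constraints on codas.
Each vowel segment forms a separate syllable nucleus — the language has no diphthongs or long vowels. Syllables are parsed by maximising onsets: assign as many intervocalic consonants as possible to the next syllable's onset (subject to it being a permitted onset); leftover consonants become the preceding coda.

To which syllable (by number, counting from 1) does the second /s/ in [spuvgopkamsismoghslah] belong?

4

The vowels are u, o, a, i, o, a — 6 nuclei, so 6 syllables.
σ1/σ2 boundary: cluster /vg/ — the longest permitted-onset suffix is /g/; onset = /g/, preceding coda = /v/.
σ2/σ3 boundary: /pk/; trying suffixes from longest down, /k/ is the first permitted one, so coda /p/ | onset /k/.
σ3/σ4 boundary: /ms/; trying suffixes from longest down, /s/ is the first permitted one, so coda /m/ | onset /s/.
σ4/σ5 boundary: /sm/ is a licit onset in full, so it all attaches to the next syllable.
σ5/σ6 boundary: /ghsl/ — longest licit onset from the right is /sl/, leaving /gh/ as coda.
So the parse is spuv.gop.kam.si.smogh.slah.
The second /s/ is in the onset of syllable 4 (/si/).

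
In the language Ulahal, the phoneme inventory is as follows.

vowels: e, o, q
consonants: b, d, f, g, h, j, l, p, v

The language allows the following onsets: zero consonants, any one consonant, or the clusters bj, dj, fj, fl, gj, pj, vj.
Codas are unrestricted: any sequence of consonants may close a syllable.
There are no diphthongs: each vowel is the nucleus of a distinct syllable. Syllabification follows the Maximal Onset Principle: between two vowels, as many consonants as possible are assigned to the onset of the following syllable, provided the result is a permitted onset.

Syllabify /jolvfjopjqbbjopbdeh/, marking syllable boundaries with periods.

jolv.fjo.pjqb.bjopb.deh

Nuclei (vowels): o, o, q, o, e → 5 syllables.
Between /o/ (V1) and /o/ (V2): cluster /lvfj/ — the longest permitted-onset suffix is /fj/; onset = /fj/, preceding coda = /lv/.
Between /o/ (V2) and /q/ (V3): cluster /pj/ — /pj/ is itself a permitted onset, so the whole cluster goes right; preceding coda = ∅.
Between /q/ (V3) and /o/ (V4): /bbj/; trying suffixes from longest down, /bj/ is the first permitted one, so coda /b/ | onset /bj/.
Between /o/ (V4) and /e/ (V5): cluster /pbd/ — the longest permitted-onset suffix is /d/; onset = /d/, preceding coda = /pb/.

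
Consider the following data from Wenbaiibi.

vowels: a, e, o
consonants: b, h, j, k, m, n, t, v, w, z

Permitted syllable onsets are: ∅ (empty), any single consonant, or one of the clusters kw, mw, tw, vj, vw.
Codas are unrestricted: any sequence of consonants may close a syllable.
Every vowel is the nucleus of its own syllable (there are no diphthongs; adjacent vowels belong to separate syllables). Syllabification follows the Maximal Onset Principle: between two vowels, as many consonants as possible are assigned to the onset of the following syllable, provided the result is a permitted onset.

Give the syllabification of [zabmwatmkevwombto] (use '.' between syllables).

The vowels are a, a, e, o, o — 5 nuclei, so 5 syllables.
Between /a/ (V1) and /a/ (V2): /bmw/; trying suffixes from longest down, /mw/ is the first permitted one, so coda /b/ | onset /mw/.
Between /a/ (V2) and /e/ (V3): cluster /tmk/ — the longest permitted-onset suffix is /k/; onset = /k/, preceding coda = /tm/.
Between /e/ (V3) and /o/ (V4): /vw/ — entire cluster is a permitted onset → onset /vw/, coda ∅.
Between /o/ (V4) and /o/ (V5): /mbt/ splits as /mb/ + /t/ (/t/ is the longest suffix that is a licit onset).

zab.mwatm.ke.vwomb.to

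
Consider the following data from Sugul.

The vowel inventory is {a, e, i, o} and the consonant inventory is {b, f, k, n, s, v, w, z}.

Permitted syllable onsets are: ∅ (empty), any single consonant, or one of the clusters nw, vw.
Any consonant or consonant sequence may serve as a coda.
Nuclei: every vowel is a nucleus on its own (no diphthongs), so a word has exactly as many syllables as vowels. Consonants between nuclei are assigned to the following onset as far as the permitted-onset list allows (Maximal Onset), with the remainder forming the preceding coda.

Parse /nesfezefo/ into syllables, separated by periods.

nes.fe.ze.fo

Vowels present: e, e, e, o; each is a nucleus, giving 4 syllables.
σ1/σ2 boundary: /sf/ splits as /s/ + /f/ (/f/ is the longest suffix that is a licit onset).
σ2/σ3 boundary: just /z/ — single C goes to the following onset.
σ3/σ4 boundary: just /f/ — single C goes to the following onset.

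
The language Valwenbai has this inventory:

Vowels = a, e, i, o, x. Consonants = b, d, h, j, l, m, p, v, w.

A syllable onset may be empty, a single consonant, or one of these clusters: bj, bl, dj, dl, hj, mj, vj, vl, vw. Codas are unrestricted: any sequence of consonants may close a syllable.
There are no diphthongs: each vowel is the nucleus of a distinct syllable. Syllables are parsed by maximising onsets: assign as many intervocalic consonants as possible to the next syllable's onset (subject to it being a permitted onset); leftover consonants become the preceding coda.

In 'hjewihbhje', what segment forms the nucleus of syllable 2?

Vowels present: e, i, e; each is a nucleus, giving 3 syllables.
The second nucleus (vowel 2 from the left) is /i/.

i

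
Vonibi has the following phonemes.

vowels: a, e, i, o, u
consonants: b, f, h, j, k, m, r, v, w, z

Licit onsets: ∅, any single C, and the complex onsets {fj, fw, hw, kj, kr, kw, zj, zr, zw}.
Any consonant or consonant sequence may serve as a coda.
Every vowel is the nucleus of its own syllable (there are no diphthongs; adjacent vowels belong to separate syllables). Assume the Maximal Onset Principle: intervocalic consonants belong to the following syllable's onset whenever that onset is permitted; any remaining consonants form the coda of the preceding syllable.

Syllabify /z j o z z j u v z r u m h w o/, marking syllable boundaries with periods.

zjoz.zjuv.zrum.hwo

Vowels present: o, u, u, o; each is a nucleus, giving 4 syllables.
σ1/σ2 boundary: /zzj/ — longest licit onset from the right is /zj/, leaving /z/ as coda.
σ2/σ3 boundary: /vzr/ — longest licit onset from the right is /zr/, leaving /v/ as coda.
σ3/σ4 boundary: /mhw/; trying suffixes from longest down, /hw/ is the first permitted one, so coda /m/ | onset /hw/.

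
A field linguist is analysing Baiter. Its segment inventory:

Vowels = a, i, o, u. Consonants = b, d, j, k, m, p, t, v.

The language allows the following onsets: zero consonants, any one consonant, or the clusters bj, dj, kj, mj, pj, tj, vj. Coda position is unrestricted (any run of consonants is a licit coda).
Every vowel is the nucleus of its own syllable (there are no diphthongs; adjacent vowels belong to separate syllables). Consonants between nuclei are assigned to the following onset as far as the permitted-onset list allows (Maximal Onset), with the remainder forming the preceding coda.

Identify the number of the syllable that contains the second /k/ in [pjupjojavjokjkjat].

5

The vowels are u, o, a, o, a — 5 nuclei, so 5 syllables.
V1 /u/ – V2 /o/: cluster /pj/ — /pj/ is itself a permitted onset, so the whole cluster goes right; preceding coda = ∅.
V2 /o/ – V3 /a/: /j/ → onset of the next syllable (single consonants are always licit onsets).
V3 /a/ – V4 /o/: /vj/ — entire cluster is a permitted onset → onset /vj/, coda ∅.
V4 /o/ – V5 /a/: cluster /kjkj/ — the longest permitted-onset suffix is /kj/; onset = /kj/, preceding coda = /kj/.
So the parse is pju.pjo.ja.vjokj.kjat.
The second /k/ is in the onset of syllable 5 (/kjat/).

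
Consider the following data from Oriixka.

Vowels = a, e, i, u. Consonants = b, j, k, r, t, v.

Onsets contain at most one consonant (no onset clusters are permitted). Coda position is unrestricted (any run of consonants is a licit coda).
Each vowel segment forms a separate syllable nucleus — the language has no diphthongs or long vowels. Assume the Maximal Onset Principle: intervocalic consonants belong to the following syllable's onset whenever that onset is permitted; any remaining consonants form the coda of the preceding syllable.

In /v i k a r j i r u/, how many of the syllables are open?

Vowels present: i, a, i, u; each is a nucleus, giving 4 syllables.
/i…a/ gap (V1→V2): just /k/ — single C goes to the following onset.
/a…i/ gap (V2→V3): /rj/; trying suffixes from longest down, /j/ is the first permitted one, so coda /r/ | onset /j/.
/i…u/ gap (V3→V4): /r/ → onset of the next syllable (single consonants are always licit onsets).
Putting it together: vi.kar.ji.ru.
Classifying each syllable: /vi/ (open), /kar/ (closed), /ji/ (open), /ru/ (open).
Open syllables: 3.

3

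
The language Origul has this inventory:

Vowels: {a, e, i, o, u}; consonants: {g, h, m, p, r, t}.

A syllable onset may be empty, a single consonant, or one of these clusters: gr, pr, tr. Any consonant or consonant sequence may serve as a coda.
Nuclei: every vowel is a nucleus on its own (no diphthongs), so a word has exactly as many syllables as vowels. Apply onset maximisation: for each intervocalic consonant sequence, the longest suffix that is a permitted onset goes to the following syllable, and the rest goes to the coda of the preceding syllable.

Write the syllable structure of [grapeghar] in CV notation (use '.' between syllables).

CCV.CVC.CVC

The vowels are a, e, a — 3 nuclei, so 3 syllables.
σ1/σ2 boundary: /p/ → onset of the next syllable (single consonants are always licit onsets).
σ2/σ3 boundary: cluster /gh/ — the longest permitted-onset suffix is /h/; onset = /h/, preceding coda = /g/.
Syllabification: gra.peg.har.
Mapping each syllable to C/V: /gra/ → CCV, /peg/ → CVC, /har/ → CVC.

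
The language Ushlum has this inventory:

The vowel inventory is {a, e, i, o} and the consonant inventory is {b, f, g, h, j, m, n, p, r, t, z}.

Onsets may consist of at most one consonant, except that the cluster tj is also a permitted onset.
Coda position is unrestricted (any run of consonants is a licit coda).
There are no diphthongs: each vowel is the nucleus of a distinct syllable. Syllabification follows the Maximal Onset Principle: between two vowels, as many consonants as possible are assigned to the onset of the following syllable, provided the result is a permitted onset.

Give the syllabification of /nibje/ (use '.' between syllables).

The vowels are i, e — 2 nuclei, so 2 syllables.
V1 /i/ – V2 /e/: cluster /bj/ — the longest permitted-onset suffix is /j/; onset = /j/, preceding coda = /b/.

nib.je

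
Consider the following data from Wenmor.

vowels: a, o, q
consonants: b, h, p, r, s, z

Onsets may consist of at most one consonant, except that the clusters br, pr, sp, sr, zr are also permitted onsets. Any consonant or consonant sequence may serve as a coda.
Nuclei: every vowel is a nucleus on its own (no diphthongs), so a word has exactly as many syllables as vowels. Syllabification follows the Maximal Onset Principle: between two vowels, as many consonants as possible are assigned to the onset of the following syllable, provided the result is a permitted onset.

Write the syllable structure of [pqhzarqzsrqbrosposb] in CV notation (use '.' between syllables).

Vowels present: q, a, q, q, o, o; each is a nucleus, giving 6 syllables.
/q…a/ gap (V1→V2): /hz/ splits as /h/ + /z/ (/z/ is the longest suffix that is a licit onset).
/a…q/ gap (V2→V3): /r/ → onset of the next syllable (single consonants are always licit onsets).
/q…q/ gap (V3→V4): /zsr/ splits as /z/ + /sr/ (/sr/ is the longest suffix that is a licit onset).
/q…o/ gap (V4→V5): /br/ is a licit onset in full, so it all attaches to the next syllable.
/o…o/ gap (V5→V6): /sp/ — entire cluster is a permitted onset → onset /sp/, coda ∅.
Syllabification: pqh.za.rqz.srq.bro.sposb.
Mapping each syllable to C/V: /pqh/ → CVC, /za/ → CV, /rqz/ → CVC, /srq/ → CCV, /bro/ → CCV, /sposb/ → CCVCC.

CVC.CV.CVC.CCV.CCV.CCVCC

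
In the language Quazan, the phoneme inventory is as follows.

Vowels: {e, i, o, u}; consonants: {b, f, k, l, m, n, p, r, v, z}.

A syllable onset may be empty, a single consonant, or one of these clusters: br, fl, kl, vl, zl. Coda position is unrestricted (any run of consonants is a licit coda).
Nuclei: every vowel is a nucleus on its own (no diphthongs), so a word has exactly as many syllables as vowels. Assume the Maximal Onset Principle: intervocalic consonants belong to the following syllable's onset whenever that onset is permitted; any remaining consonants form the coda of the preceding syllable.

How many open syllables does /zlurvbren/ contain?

0

The vowels are u, e — 2 nuclei, so 2 syllables.
σ1/σ2 boundary: cluster /rvbr/ — the longest permitted-onset suffix is /br/; onset = /br/, preceding coda = /rv/.
Syllabification: zlurv.bren.
Classifying each syllable: /zlurv/ (closed), /bren/ (closed).
Open syllables: 0.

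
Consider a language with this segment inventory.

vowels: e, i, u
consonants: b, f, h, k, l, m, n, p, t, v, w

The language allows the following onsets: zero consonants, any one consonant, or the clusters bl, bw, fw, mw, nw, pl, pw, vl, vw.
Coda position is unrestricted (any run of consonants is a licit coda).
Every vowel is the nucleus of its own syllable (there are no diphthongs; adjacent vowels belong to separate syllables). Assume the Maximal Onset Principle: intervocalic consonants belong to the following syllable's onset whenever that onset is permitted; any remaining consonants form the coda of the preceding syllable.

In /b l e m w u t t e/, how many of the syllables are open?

Nuclei (vowels): e, u, e → 3 syllables.
σ1/σ2 boundary: /mw/ — entire cluster is a permitted onset → onset /mw/, coda ∅.
σ2/σ3 boundary: /tt/ splits as /t/ + /t/ (/t/ is the longest suffix that is a licit onset).
Putting it together: ble.mwut.te.
Classifying each syllable: /ble/ (open), /mwut/ (closed), /te/ (open).
Open syllables: 2.

2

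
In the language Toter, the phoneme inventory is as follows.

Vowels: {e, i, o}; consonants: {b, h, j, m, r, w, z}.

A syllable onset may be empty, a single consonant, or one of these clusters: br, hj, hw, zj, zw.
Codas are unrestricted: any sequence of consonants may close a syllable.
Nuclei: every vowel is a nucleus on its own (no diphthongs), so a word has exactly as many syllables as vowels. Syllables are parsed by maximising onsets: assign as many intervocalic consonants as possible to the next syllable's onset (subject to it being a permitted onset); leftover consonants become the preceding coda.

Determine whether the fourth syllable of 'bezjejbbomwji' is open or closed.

Nuclei (vowels): e, e, o, i → 4 syllables.
Between /e/ (V1) and /e/ (V2): /zj/ — entire cluster is a permitted onset → onset /zj/, coda ∅.
Between /e/ (V2) and /o/ (V3): /jbb/ — longest licit onset from the right is /b/, leaving /jb/ as coda.
Between /o/ (V3) and /i/ (V4): /mwj/; trying suffixes from longest down, /j/ is the first permitted one, so coda /mw/ | onset /j/.
Syllabification: be.zjejb.bomw.ji.
Syllable 4 is /ji/; it ends in its nucleus with no coda, so it is open.

open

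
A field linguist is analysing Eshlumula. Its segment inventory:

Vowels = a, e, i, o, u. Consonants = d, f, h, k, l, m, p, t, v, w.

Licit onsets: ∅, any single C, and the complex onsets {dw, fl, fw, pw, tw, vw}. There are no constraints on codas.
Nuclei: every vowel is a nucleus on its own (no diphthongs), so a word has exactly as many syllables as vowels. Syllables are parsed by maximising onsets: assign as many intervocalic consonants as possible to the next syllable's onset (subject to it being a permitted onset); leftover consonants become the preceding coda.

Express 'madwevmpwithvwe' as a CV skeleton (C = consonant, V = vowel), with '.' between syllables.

CV.CCVCC.CCVCC.CCV

Nuclei (vowels): a, e, i, e → 4 syllables.
σ1/σ2 boundary: /dw/ — entire cluster is a permitted onset → onset /dw/, coda ∅.
σ2/σ3 boundary: /vmpw/ — longest licit onset from the right is /pw/, leaving /vm/ as coda.
σ3/σ4 boundary: cluster /thvw/ — the longest permitted-onset suffix is /vw/; onset = /vw/, preceding coda = /th/.
Putting it together: ma.dwevm.pwith.vwe.
Mapping each syllable to C/V: /ma/ → CV, /dwevm/ → CCVCC, /pwith/ → CCVCC, /vwe/ → CCV.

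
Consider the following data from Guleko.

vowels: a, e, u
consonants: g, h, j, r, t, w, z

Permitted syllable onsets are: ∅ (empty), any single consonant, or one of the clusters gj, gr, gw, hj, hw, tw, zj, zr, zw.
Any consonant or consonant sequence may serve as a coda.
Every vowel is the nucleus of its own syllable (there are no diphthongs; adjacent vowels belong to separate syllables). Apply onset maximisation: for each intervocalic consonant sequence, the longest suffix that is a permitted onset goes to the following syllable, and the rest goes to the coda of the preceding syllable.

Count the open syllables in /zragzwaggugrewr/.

1

Vowels present: a, a, u, e; each is a nucleus, giving 4 syllables.
/a…a/ gap (V1→V2): /gzw/; trying suffixes from longest down, /zw/ is the first permitted one, so coda /g/ | onset /zw/.
/a…u/ gap (V2→V3): cluster /gg/ — the longest permitted-onset suffix is /g/; onset = /g/, preceding coda = /g/.
/u…e/ gap (V3→V4): /gr/ is a licit onset in full, so it all attaches to the next syllable.
Syllabification: zrag.zwag.gu.grewr.
Classifying each syllable: /zrag/ (closed), /zwag/ (closed), /gu/ (open), /grewr/ (closed).
Open syllables: 1.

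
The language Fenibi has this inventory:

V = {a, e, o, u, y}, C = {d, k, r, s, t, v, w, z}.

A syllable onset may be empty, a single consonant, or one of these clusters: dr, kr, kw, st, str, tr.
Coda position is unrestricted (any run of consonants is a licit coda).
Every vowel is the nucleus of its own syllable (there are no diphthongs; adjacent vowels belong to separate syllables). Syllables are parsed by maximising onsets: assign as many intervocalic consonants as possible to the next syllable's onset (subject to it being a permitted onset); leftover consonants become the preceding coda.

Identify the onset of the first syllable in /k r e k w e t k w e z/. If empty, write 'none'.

kr

Vowels present: e, e, e; each is a nucleus, giving 3 syllables.
/e…e/ gap (V1→V2): /kw/ is a licit onset in full, so it all attaches to the next syllable.
/e…e/ gap (V2→V3): /tkw/ — longest licit onset from the right is /kw/, leaving /t/ as coda.
Putting it together: kre.kwet.kwez.
Syllable 1 is /kre/: onset /kr/, nucleus /e/, coda ∅.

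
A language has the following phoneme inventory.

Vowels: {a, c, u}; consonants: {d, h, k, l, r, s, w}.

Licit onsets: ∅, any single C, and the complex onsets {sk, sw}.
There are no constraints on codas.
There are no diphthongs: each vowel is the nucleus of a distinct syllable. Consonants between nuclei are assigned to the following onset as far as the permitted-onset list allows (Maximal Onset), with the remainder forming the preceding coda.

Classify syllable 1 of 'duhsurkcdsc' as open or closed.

closed

The vowels are u, u, c, c — 4 nuclei, so 4 syllables.
σ1/σ2 boundary: /hs/; trying suffixes from longest down, /s/ is the first permitted one, so coda /h/ | onset /s/.
σ2/σ3 boundary: cluster /rk/ — the longest permitted-onset suffix is /k/; onset = /k/, preceding coda = /r/.
σ3/σ4 boundary: /ds/ — longest licit onset from the right is /s/, leaving /d/ as coda.
Putting it together: duh.sur.kcd.sc.
Syllable 1 is /duh/ with coda /h/, so it is closed.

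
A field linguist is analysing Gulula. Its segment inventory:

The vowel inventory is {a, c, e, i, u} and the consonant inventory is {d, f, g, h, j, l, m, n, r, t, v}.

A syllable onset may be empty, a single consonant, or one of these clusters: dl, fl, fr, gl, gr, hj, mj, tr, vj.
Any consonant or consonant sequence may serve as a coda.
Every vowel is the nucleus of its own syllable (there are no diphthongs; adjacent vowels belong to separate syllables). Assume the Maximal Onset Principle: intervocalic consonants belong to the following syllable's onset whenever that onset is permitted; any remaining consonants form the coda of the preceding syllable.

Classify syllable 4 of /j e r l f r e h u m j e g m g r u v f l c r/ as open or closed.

Nuclei (vowels): e, e, u, e, u, c → 6 syllables.
V1 /e/ – V2 /e/: /rlfr/ — longest licit onset from the right is /fr/, leaving /rl/ as coda.
V2 /e/ – V3 /u/: /h/ → onset of the next syllable (single consonants are always licit onsets).
V3 /u/ – V4 /e/: cluster /mj/ — /mj/ is itself a permitted onset, so the whole cluster goes right; preceding coda = ∅.
V4 /e/ – V5 /u/: /gmgr/; trying suffixes from longest down, /gr/ is the first permitted one, so coda /gm/ | onset /gr/.
V5 /u/ – V6 /c/: /vfl/ — longest licit onset from the right is /fl/, leaving /v/ as coda.
Result: jerl.fre.hu.mjegm.gruv.flcr.
Syllable 4 is /mjegm/ with coda /gm/, so it is closed.

closed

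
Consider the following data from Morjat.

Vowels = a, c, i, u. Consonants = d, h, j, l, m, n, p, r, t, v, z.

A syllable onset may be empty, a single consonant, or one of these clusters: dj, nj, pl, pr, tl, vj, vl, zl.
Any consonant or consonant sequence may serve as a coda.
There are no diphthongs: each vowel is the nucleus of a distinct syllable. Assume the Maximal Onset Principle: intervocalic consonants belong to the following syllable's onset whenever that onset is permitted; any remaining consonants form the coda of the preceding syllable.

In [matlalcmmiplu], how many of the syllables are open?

4

Vowels present: a, a, c, i, u; each is a nucleus, giving 5 syllables.
/a…a/ gap (V1→V2): /tl/ — entire cluster is a permitted onset → onset /tl/, coda ∅.
/a…c/ gap (V2→V3): /l/ → onset of the next syllable (single consonants are always licit onsets).
/c…i/ gap (V3→V4): /mm/ splits as /m/ + /m/ (/m/ is the longest suffix that is a licit onset).
/i…u/ gap (V4→V5): cluster /pl/ — /pl/ is itself a permitted onset, so the whole cluster goes right; preceding coda = ∅.
Syllabification: ma.tla.lcm.mi.plu.
Classifying each syllable: /ma/ (open), /tla/ (open), /lcm/ (closed), /mi/ (open), /plu/ (open).
Open syllables: 4.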